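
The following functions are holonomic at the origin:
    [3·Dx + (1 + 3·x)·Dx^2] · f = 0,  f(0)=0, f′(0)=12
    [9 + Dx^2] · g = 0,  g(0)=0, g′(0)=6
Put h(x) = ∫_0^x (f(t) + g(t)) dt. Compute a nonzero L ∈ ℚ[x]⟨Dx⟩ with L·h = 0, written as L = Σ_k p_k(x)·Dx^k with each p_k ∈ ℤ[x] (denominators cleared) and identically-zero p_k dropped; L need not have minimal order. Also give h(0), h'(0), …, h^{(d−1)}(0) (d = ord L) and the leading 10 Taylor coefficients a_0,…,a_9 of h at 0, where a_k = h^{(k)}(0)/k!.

f: a_k = 0, 12, -18, 36, -81, 972/5, -486, 8748/7, -6561/2, 8748, …
g: a_k = 0, 6, 0, -9, 0, 81/20, 0, -243/280, 0, 243/2240, …
f+g: L₀ = lclm(L_f,L_g), ord ≤ 2+2.
h=∫h₀ ⇒ L = L₀·Dx.
L = (63 + 54·x + 81·x^2)·Dx^2 + (9 + 45·x + 81·x^2 + 81·x^3)·Dx^3 + (7 + 6·x + 9·x^2)·Dx^4 + (1 + 5·x + 9·x^2 + 9·x^3)·Dx^5  (order 5).
h: a_k = 0, 0, 9, -6, 27/4, -81/5, 1323/40, -486/7, 349677/2240, -729/2, …
ICs: h(0) = 0, h′(0) = 0, h′′(0) = 18, h′′′(0) = -36, h′′′′(0) = 162.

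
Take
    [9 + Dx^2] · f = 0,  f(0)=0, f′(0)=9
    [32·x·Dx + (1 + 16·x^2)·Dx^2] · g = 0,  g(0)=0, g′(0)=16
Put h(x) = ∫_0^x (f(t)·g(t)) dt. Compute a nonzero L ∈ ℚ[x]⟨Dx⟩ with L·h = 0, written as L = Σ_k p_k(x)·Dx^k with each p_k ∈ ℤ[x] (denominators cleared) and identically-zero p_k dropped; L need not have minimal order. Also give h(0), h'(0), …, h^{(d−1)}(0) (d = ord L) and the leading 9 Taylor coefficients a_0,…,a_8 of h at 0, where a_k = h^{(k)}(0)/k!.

L = (16425 + 696384·x^2 + 2778624·x^4 + 11943936·x^6 + 47775744·x^8)·Dx + (23616·x + 543744·x^3 + 3981312·x^5 + 21233664·x^7)·Dx^2 + (2050 + 87168·x^2 + 470016·x^4 + 2654208·x^6 + 10616832·x^8)·Dx^3 + (2624·x + 60416·x^3 + 442368·x^5 + 2359296·x^7)·Dx^4 + (25 + 1088·x^2 + 17920·x^4 + 147456·x^6 + 589824·x^8)·Dx^5  (order 5).
h: a_k = 0, 0, 0, 48, 0, -984/5, 0, 8622/7, 0, …
ICs: h(0) = 0, h′(0) = 0, h′′(0) = 0, h′′′(0) = 288, h′′′′(0) = 0.

f: a_k = 0, 9, 0, -27/2, 0, 243/40, 0, -729/560, 0, …
g: a_k = 0, 16, 0, -256/3, 0, 4096/5, 0, -65536/7, 0, …
Product ⇒ symmetric product L₀, ord ≤ 4.
Integrate: L := L₀·Dx.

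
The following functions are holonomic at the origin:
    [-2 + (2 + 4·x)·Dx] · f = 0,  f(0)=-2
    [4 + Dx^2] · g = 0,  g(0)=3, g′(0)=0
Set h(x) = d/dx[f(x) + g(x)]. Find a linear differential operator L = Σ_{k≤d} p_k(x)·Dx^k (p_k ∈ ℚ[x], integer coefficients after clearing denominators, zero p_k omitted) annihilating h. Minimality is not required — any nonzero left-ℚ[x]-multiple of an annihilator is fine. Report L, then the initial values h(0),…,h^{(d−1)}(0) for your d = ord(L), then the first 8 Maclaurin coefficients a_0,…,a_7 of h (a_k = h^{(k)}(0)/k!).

f: a_k = -2, -2, 1, -1, 5/4, -7/4, 21/8, -33/8, …
g: a_k = 3, 0, -6, 0, 2, 0, -4/15, 0, …
f+g: L₀ = lclm(L_f,L_g), ord ≤ 1+2.
h=h₀': d/dx-closure on L₀ ⇒ L.
L = (-76 - 64·x - 64·x^2) + (-28 - 120·x - 192·x^2 - 128·x^3)·Dx + (-19 - 16·x - 16·x^2)·Dx^2 + (-7 - 30·x - 48·x^2 - 32·x^3)·Dx^3  (order 3).
h: a_k = -2, -10, -3, 13, -35/4, 283/20, -231/8, 45173/840, …
ICs: h(0) = -2, h′(0) = -10, h′′(0) = -6.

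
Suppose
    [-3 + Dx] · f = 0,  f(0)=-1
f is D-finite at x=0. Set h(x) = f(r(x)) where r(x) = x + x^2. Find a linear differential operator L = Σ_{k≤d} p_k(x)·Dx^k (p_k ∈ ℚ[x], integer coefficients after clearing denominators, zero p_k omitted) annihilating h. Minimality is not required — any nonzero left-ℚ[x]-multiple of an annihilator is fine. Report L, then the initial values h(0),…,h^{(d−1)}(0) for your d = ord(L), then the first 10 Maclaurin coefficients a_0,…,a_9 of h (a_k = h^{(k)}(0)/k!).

f: a_k = -1, -3, -9/2, -9/2, -27/8, -81/40, -81/80, -243/560, -729/4480, -243/4480, …
f∘r: x↦r, Dx↦Dx/r' in L_f ⇒ L₀.
L = (-3 - 6·x) + Dx  (order 1).
h: a_k = -1, -3, -15/2, -27/2, -171/8, -1161/40, -2871/80, -4509/112, -188217/4480, -182979/4480, …
ICs: h(0) = -1.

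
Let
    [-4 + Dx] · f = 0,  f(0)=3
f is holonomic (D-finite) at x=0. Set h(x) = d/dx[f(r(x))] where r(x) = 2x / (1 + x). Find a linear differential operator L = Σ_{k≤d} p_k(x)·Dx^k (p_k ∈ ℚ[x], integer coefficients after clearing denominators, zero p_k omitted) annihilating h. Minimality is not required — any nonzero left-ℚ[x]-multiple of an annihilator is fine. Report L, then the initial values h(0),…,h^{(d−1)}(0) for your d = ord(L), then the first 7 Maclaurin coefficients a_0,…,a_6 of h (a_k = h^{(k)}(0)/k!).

L = (6 - 2·x) + (-1 - 2·x - x^2)·Dx  (order 1).
h: a_k = 24, 144, 264, 32, -264, 368/5, 3224/15, …
ICs: h(0) = 24.

f: a_k = 3, 12, 24, 32, 32, 128/5, 256/15, …
f∘r: x↦r, Dx↦Dx/r' in L_f ⇒ L₀.
h₀' ⇒ L via d/dx closure of L₀.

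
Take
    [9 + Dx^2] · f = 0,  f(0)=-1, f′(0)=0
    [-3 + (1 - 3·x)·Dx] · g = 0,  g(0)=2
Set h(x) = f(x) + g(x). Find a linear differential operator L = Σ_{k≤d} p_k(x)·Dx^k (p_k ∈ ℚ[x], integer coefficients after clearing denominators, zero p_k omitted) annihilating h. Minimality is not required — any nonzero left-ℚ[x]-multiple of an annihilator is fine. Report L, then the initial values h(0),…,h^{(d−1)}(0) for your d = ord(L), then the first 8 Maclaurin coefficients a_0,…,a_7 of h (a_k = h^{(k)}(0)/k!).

L = (-63 + 54·x - 81·x^2) + (9 - 45·x + 81·x^2 - 81·x^3)·Dx + (-7 + 6·x - 9·x^2)·Dx^2 + (1 - 5·x + 9·x^2 - 9·x^3)·Dx^3  (order 3).
h: a_k = 1, 6, 45/2, 54, 1269/8, 486, 116721/80, 4374, …
ICs: h(0) = 1, h′(0) = 6, h′′(0) = 45.

f: a_k = -1, 0, 9/2, 0, -27/8, 0, 81/80, 0, …
g: a_k = 2, 6, 18, 54, 162, 486, 1458, 4374, …
L₀ := lclm(L_f,L_g); ord L₀ ≤ 2+1.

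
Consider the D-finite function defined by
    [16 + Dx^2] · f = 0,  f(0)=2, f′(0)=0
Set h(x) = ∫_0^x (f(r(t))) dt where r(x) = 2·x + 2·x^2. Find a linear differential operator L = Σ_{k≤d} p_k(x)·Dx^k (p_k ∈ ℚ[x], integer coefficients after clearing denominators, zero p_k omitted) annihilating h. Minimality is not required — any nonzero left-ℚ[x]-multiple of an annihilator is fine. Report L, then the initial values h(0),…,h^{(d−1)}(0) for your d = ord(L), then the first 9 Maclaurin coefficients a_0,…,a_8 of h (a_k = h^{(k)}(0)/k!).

f: a_k = 2, 0, -16, 0, 64/3, 0, -512/45, 0, 1024/315, …
h₀=f(r): pull back L_f along r ⇒ L₀.
h=∫h₀ ⇒ L = L₀·Dx.
L = (64 + 384·x + 768·x^2 + 512·x^3)·Dx - 2·Dx^2 + (1 + 2·x)·Dx^3  (order 3).
h: a_k = 0, 2, 0, -64/3, -32, 832/15, 2048/9, 59392/315, -5632/15, …
ICs: h(0) = 0, h′(0) = 2, h′′(0) = 0.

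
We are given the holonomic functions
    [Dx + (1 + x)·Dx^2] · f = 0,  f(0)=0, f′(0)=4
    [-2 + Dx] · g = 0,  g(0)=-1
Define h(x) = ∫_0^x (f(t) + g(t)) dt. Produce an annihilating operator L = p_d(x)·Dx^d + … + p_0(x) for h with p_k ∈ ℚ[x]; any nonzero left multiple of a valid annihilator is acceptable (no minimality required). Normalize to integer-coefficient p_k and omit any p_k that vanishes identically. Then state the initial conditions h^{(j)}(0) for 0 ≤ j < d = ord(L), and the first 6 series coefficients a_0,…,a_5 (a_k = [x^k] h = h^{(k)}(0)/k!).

f: a_k = 0, 4, -2, 4/3, -1, 4/5, …
g: a_k = -1, -2, -2, -4/3, -2/3, -4/15, …
Sum ⇒ L₀ = lclm(L_f,L_g) in ℚ(x)⟨Dx⟩.
h=∫₀ˣh₀: take L = L₀·Dx.
L = (-8 - 4·x)·Dx^2 + (-2 - 8·x - 4·x^2)·Dx^3 + (3 + 5·x + 2·x^2)·Dx^4  (order 4).
h: a_k = 0, -1, 1, -4/3, 0, -1/3, …
ICs: h(0) = 0, h′(0) = -1, h′′(0) = 2, h′′′(0) = -8.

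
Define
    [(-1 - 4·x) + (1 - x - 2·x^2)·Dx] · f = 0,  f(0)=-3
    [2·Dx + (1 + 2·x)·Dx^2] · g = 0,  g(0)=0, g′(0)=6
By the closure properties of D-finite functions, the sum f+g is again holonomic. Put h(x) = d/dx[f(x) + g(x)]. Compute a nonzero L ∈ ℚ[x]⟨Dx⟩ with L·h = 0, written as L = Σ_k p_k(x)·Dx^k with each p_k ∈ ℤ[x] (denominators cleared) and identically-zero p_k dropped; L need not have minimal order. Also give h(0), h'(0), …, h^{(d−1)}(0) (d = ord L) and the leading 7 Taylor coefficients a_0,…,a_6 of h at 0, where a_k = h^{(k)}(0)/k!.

L = (54 + 228·x + 432·x^2 + 288·x^3 + 192·x^4) + (11 + 124·x + 464·x^2 + 704·x^3 + 592·x^4 + 320·x^5)·Dx + (-4 - 19·x - 17·x^2 + 42·x^3 + 116·x^4 + 136·x^5 + 64·x^6)·Dx^2  (order 2).
h: a_k = 3, -30, -21, -180, -219, -966, -1401, …
ICs: h(0) = 3, h′(0) = -30.

f: a_k = -3, -3, -9, -15, -33, -63, -129, …
g: a_k = 0, 6, -6, 8, -12, 96/5, -32, …
h₀=f+g: left-lcm gives L₀, ord ≤ 3.
Derive L from L₀ (diff closure).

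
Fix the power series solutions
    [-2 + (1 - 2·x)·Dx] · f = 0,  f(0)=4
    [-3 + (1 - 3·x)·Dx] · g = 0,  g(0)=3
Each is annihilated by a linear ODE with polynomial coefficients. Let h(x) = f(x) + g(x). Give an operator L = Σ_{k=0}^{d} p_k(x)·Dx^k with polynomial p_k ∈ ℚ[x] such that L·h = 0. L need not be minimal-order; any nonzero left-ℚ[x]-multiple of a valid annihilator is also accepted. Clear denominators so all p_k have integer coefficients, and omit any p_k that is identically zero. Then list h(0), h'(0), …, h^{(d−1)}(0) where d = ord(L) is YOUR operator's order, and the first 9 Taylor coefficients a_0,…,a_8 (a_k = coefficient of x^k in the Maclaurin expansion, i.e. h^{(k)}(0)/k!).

f: a_k = 4, 8, 16, 32, 64, 128, 256, 512, 1024, …
g: a_k = 3, 9, 27, 81, 243, 729, 2187, 6561, 19683, …
L₀ := lclm(L_f,L_g); ord L₀ ≤ 1+1.
L = -12 + (10 - 24·x)·Dx + (-1 + 5·x - 6·x^2)·Dx^2  (order 2).
h: a_k = 7, 17, 43, 113, 307, 857, 2443, 7073, 20707, …
ICs: h(0) = 7, h′(0) = 17.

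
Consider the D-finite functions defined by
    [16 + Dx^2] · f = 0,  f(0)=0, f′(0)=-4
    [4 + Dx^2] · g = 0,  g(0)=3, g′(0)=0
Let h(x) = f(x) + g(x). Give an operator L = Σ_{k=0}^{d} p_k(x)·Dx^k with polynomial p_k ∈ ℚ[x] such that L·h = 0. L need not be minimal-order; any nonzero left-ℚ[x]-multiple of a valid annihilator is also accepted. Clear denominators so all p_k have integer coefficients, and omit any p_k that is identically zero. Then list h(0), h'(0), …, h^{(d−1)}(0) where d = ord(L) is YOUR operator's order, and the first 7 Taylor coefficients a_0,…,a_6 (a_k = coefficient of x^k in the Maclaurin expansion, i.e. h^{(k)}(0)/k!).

f: a_k = 0, -4, 0, 32/3, 0, -128/15, 0, …
g: a_k = 3, 0, -6, 0, 2, 0, -4/15, …
Weyl lclm of L_f,L_g ⇒ L₀ (ord ≤ 4).
L = 64 + 20·Dx^2 + Dx^4  (order 4).
h: a_k = 3, -4, -6, 32/3, 2, -128/15, -4/15, …
ICs: h(0) = 3, h′(0) = -4, h′′(0) = -12, h′′′(0) = 64.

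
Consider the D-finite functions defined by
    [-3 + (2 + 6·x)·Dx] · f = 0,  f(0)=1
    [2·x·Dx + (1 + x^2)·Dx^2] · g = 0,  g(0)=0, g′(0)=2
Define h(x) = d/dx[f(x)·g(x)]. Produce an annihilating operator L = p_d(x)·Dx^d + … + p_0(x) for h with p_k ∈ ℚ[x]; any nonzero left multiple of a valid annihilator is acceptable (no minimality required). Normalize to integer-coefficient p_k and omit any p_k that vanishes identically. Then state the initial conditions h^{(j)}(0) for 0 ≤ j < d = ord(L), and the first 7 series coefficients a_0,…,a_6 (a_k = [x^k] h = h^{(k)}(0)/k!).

L = (-57 + 360·x + 630·x^2 - 216·x^3 - 81·x^4) + (124 + 540·x + 1032·x^2 + 1368·x^3 - 756·x^4 - 324·x^5)·Dx + (36 + 200·x + 252·x^2 - 16·x^3 + 108·x^4 - 216·x^5 - 108·x^6)·Dx^2  (order 2).
h: a_k = 2, 6, -35/4, 19/2, -1657/64, 24507/320, -511199/2560, …
ICs: h(0) = 2, h′(0) = 6.

f: a_k = 1, 3/2, -9/8, 27/16, -405/128, 1701/256, -15309/1024, …
g: a_k = 0, 2, 0, -2/3, 0, 2/5, 0, …
Product ⇒ symmetric product L₀, ord ≤ 2.
h=h₀': d/dx-closure on L₀ ⇒ L.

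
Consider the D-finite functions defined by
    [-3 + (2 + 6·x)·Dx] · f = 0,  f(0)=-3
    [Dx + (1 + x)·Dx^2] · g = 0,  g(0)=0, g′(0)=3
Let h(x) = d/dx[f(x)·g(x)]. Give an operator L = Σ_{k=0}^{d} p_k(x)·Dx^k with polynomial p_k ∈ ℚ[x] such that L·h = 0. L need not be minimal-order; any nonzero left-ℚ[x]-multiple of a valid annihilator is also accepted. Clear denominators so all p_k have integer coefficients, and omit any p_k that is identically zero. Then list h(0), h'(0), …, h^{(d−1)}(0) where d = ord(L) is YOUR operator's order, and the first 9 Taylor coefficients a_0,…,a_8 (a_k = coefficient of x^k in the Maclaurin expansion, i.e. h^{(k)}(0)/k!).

L = (3 + 126·x + 27·x^2) + (128 + 648·x + 864·x^2 + 216·x^3)·Dx + (28 + 208·x + 504·x^2 + 432·x^3 + 108·x^4)·Dx^2  (order 2).
h: a_k = -9, -18, 333/8, -90, 26253/128, -159039/320, 6477381/5120, -7472907/2240, 2068124787/229376, …
ICs: h(0) = -9, h′(0) = -18.

f: a_k = -3, -9/2, 27/8, -81/16, 1215/128, -5103/256, 45927/1024, -216513/2048, 8444007/32768, …
g: a_k = 0, 3, -3/2, 1, -3/4, 3/5, -1/2, 3/7, -3/8, …
h₀=f·g: eliminate ⇒ L₀, order ≤ 1·2.
Differentiate: ansatz ord ≤ ord L₀ ⇒ L.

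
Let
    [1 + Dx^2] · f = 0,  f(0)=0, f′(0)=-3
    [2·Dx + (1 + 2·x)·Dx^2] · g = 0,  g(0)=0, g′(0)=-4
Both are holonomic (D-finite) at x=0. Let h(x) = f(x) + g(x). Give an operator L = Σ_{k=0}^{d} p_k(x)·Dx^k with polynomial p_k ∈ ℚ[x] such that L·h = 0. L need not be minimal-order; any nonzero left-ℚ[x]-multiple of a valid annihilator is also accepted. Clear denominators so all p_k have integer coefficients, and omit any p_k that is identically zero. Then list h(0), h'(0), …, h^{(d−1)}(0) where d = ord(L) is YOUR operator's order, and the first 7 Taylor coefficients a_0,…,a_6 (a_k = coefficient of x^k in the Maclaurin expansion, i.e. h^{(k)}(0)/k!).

L = (50 + 8·x + 8·x^2)·Dx + (9 + 22·x + 12·x^2 + 8·x^3)·Dx^2 + (50 + 8·x + 8·x^2)·Dx^3 + (9 + 22·x + 12·x^2 + 8·x^3)·Dx^4  (order 4).
h: a_k = 0, -7, 4, -29/6, 8, -513/40, 64/3, …
ICs: h(0) = 0, h′(0) = -7, h′′(0) = 8, h′′′(0) = -29.

f: a_k = 0, -3, 0, 1/2, 0, -1/40, 0, …
g: a_k = 0, -4, 4, -16/3, 8, -64/5, 64/3, …
L₀ := lclm(L_f,L_g); ord L₀ ≤ 2+2.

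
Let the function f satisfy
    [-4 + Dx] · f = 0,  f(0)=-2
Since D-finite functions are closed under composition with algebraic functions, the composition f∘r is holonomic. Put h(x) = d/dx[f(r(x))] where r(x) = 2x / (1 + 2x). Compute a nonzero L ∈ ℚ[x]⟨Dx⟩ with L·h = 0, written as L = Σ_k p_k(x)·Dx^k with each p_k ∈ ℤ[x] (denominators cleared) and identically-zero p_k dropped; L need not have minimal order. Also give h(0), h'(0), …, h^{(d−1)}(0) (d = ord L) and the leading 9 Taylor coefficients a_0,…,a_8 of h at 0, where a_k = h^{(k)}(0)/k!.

L = (4 - 8·x) + (-1 - 4·x - 4·x^2)·Dx  (order 1).
h: a_k = -16, -64, 64, 512/3, -1792/3, 11264/15, 17408/45, -1294336/315, 3395584/315, …
ICs: h(0) = -16.

f: a_k = -2, -8, -16, -64/3, -64/3, -256/15, -512/45, -2048/315, -1024/315, …
Substitute x→r, Dx→(1/r')Dx; clear ⇒ L₀.
Differentiate: ansatz ord ≤ ord L₀ ⇒ L.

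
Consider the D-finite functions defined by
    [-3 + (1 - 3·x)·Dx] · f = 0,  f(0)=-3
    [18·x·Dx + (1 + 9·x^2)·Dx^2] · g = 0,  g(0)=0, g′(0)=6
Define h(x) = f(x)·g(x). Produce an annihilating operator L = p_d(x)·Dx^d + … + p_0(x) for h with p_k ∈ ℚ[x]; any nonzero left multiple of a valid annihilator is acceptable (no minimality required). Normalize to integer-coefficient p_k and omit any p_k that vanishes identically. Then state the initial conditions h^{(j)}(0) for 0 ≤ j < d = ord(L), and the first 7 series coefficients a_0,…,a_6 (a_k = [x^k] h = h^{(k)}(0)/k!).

f: a_k = -3, -9, -27, -81, -243, -729, -2187, …
g: a_k = 0, 6, 0, -18, 0, 486/5, 0, …
h₀=f·g: eliminate ⇒ L₀, order ≤ 1·2.
L = 54·x + (6 - 18·x + 108·x^2)·Dx + (-1 + 3·x - 9·x^2 + 27·x^3)·Dx^2  (order 2).
h: a_k = 0, -18, -54, -108, -324, -6318/5, -18954/5, …
ICs: h(0) = 0, h′(0) = -18.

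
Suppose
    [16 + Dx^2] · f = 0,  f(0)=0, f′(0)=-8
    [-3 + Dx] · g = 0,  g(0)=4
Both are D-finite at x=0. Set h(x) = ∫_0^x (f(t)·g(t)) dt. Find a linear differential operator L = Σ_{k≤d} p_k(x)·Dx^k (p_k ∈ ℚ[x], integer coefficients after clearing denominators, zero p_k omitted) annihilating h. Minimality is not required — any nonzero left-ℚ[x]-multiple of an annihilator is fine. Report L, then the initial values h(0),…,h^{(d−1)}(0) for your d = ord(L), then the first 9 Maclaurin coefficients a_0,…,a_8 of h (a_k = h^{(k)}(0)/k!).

L = 25·Dx - 6·Dx^2 + Dx^3  (order 3).
h: a_k = 0, 0, -16, -32, -44/3, 112/5, 1558/45, 572/35, -4031/1260, …
ICs: h(0) = 0, h′(0) = 0, h′′(0) = -32.

f: a_k = 0, -8, 0, 64/3, 0, -256/15, 0, 2048/315, 0, …
g: a_k = 4, 12, 18, 18, 27/2, 81/10, 81/20, 243/140, 729/1120, …
Sym-product of L_f,L_g gives L₀ (≤ ord 2).
h=∫₀ˣh₀: take L = L₀·Dx.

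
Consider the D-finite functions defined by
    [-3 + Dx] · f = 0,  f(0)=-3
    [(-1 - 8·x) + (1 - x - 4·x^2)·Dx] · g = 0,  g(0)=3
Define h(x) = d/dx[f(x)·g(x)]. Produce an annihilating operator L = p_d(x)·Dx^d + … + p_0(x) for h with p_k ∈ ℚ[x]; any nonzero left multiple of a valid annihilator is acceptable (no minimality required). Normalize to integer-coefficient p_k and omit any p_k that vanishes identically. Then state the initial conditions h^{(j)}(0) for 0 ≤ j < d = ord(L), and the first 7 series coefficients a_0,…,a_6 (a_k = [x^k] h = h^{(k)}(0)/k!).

f: a_k = -3, -9, -27/2, -27/2, -81/8, -243/40, -243/80, …
g: a_k = 3, 3, 15, 27, 87, 195, 543, …
L₀ := L_f ⊗_s L_g (sym. prod.), ord ≤ 1.
h₀' ⇒ L via d/dx closure of L₀.
L = (25 + 48·x - 39·x^2 - 120·x^3 + 144·x^4) + (-4 - x + 33·x^2 + 8·x^3 - 48·x^4)·Dx  (order 1).
h: a_k = -36, -225, -891, -6219/2, -9918, -1224531/40, -730269/8, …
ICs: h(0) = -36.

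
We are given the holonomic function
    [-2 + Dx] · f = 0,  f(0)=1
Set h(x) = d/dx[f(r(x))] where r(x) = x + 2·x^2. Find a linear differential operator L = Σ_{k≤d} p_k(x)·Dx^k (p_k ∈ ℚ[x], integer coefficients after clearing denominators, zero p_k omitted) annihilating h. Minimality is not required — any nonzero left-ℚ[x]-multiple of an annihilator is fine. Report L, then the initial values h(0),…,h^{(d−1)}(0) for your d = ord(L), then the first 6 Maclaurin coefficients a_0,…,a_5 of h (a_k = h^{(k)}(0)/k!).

f: a_k = 1, 2, 2, 4/3, 2/3, 4/15, …
Change of var in L_f (x↦r) gives L₀.
h=h₀': d/dx-closure on L₀ ⇒ L.
L = (6 + 16·x + 32·x^2) + (-1 - 4·x)·Dx  (order 1).
h: a_k = 2, 12, 28, 200/3, 108, 2648/15, …
ICs: h(0) = 2.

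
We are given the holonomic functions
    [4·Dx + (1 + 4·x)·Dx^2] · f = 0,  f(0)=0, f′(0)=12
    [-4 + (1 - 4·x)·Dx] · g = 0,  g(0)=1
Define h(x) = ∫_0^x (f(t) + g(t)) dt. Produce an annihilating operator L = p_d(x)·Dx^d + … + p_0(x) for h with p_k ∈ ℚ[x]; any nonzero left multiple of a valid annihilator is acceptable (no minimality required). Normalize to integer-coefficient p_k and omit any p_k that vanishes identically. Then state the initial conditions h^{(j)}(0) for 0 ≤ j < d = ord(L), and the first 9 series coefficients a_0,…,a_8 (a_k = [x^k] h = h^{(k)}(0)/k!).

f: a_k = 0, 12, -24, 64, -192, 3072/5, -2048, 49152/7, -24576, …
g: a_k = 1, 4, 16, 64, 256, 1024, 4096, 16384, 65536, …
f+g: L₀ = lclm(L_f,L_g), ord ≤ 2+1.
h=∫h₀ ⇒ L = L₀·Dx.
L = (-160 - 128·x)·Dx^2 + (-16 - 256·x - 256·x^2)·Dx^3 + (3 + 4·x - 48·x^2 - 64·x^3)·Dx^4  (order 4).
h: a_k = 0, 1, 8, -8/3, 32, 64/5, 4096/15, 2048/7, 20480/7, …
ICs: h(0) = 0, h′(0) = 1, h′′(0) = 16, h′′′(0) = -16.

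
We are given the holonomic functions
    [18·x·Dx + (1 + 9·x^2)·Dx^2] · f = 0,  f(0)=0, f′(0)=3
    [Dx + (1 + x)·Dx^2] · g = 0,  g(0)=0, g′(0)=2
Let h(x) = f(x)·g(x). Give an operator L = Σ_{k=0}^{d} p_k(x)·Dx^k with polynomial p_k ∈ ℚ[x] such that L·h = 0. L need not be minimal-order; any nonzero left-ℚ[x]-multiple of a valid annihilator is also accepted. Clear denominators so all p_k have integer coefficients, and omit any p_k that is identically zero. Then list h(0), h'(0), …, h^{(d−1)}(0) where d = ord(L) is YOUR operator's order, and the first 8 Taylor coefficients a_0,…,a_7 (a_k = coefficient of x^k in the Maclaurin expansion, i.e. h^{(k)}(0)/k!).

L = (1368 + 2700·x + 37584·x^2 + 95580·x^3 + 87480·x^4 + 37908·x^5 + 26244·x^7)·Dx + (1298 + 9180·x + 54612·x^2 + 194724·x^3 + 324000·x^4 + 271188·x^5 + 102060·x^6 + 78732·x^7 + 91854·x^8)·Dx^2 + (76 + 2848·x + 12096·x^2 + 43992·x^3 + 117288·x^4 + 173016·x^5 + 139968·x^6 + 75816·x^7 + 78732·x^8 + 52488·x^9)·Dx^3 + (37 + 146·x + 901·x^2 + 2808·x^3 + 7362·x^4 + 15228·x^5 + 21546·x^6 + 17496·x^7 + 12393·x^8 + 13122·x^9 + 6561·x^10)·Dx^4  (order 4).
h: a_k = 0, 0, 6, -3, -16, 15/2, 462/5, -451/10, …
ICs: h(0) = 0, h′(0) = 0, h′′(0) = 12, h′′′(0) = -18.

f: a_k = 0, 3, 0, -9, 0, 243/5, 0, -2187/7, …
g: a_k = 0, 2, -1, 2/3, -1/2, 2/5, -1/3, 2/7, …
Product ⇒ symmetric product L₀, ord ≤ 4.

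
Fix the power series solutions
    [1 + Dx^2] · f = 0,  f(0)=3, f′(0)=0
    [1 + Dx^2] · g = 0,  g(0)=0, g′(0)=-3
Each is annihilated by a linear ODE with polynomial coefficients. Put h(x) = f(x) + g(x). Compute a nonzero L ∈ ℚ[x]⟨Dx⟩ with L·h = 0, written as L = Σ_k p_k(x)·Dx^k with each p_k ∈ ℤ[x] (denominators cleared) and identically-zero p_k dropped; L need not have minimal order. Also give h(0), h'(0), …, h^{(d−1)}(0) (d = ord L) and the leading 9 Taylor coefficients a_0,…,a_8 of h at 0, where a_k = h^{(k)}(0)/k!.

f: a_k = 3, 0, -3/2, 0, 1/8, 0, -1/240, 0, 1/13440, …
g: a_k = 0, -3, 0, 1/2, 0, -1/40, 0, 1/1680, 0, …
Sum ⇒ L₀ = lclm(L_f,L_g) in ℚ(x)⟨Dx⟩.
L = 1 + Dx^2  (order 2).
h: a_k = 3, -3, -3/2, 1/2, 1/8, -1/40, -1/240, 1/1680, 1/13440, …
ICs: h(0) = 3, h′(0) = -3.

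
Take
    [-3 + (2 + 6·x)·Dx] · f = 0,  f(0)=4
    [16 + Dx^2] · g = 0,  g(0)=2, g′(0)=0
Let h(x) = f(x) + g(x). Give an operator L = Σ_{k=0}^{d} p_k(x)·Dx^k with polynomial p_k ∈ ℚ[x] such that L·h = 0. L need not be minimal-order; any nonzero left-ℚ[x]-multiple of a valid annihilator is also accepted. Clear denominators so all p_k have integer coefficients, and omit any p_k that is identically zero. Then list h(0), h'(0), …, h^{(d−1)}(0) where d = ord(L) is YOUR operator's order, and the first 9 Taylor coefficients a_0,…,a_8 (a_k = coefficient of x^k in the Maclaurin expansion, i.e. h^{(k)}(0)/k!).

L = (-4368 - 18432·x - 27648·x^2) + (1760 + 17568·x + 55296·x^2 + 55296·x^3)·Dx + (-273 - 1152·x - 1728·x^2)·Dx^2 + (110 + 1098·x + 3456·x^2 + 3456·x^3)·Dx^3  (order 3).
h: a_k = 6, 6, -41/2, 27/4, 833/96, 1701/64, -819977/11520, 72171/512, -878232127/2580480, …
ICs: h(0) = 6, h′(0) = 6, h′′(0) = -41.

f: a_k = 4, 6, -9/2, 27/4, -405/32, 1701/64, -15309/256, 72171/512, -2814669/8192, …
g: a_k = 2, 0, -16, 0, 64/3, 0, -512/45, 0, 1024/315, …
L₀ := lclm(L_f,L_g); ord L₀ ≤ 1+2.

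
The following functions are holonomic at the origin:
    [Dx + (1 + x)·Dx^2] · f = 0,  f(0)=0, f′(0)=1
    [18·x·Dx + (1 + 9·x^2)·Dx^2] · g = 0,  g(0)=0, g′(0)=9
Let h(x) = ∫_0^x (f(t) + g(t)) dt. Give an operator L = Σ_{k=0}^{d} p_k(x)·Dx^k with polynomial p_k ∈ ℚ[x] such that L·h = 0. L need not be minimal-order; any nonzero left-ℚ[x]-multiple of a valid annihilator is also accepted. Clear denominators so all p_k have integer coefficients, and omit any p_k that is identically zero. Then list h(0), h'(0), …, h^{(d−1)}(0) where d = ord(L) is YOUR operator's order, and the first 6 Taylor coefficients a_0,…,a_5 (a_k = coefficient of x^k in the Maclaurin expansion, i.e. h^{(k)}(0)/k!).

f: a_k = 0, 1, -1/2, 1/3, -1/4, 1/5, …
g: a_k = 0, 9, 0, -27, 0, 729/5, …
f+g: L₀ = lclm(L_f,L_g), ord ≤ 2+2.
h=∫h₀ ⇒ L = L₀·Dx.
L = (-18 - 54·x + 486·x^2 + 162·x^3)·Dx^2 + (-20 - 36·x + 432·x^2 + 972·x^3 + 324·x^4)·Dx^3 + (-1 + 17·x + 18·x^2 + 162·x^3 + 243·x^4 + 81·x^5)·Dx^4  (order 4).
h: a_k = 0, 0, 5, -1/6, -20/3, -1/20, …
ICs: h(0) = 0, h′(0) = 0, h′′(0) = 10, h′′′(0) = -1.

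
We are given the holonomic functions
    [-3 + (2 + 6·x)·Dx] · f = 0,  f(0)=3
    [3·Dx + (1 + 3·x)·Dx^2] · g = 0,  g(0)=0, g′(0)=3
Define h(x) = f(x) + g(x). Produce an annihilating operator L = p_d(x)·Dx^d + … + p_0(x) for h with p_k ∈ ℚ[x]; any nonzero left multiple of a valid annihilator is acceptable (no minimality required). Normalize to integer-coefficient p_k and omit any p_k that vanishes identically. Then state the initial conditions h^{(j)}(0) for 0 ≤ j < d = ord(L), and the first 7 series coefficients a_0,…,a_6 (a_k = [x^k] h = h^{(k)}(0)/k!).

L = 9·Dx + (15 + 45·x)·Dx^2 + (2 + 12·x + 18·x^2)·Dx^3  (order 3).
h: a_k = 3, 15/2, -63/8, 225/16, -3807/128, 87723/1280, -170343/1024, …
ICs: h(0) = 3, h′(0) = 15/2, h′′(0) = -63/4.

f: a_k = 3, 9/2, -27/8, 81/16, -1215/128, 5103/256, -45927/1024, …
g: a_k = 0, 3, -9/2, 9, -81/4, 243/5, -243/2, …
f+g: L₀ = lclm(L_f,L_g), ord ≤ 1+2.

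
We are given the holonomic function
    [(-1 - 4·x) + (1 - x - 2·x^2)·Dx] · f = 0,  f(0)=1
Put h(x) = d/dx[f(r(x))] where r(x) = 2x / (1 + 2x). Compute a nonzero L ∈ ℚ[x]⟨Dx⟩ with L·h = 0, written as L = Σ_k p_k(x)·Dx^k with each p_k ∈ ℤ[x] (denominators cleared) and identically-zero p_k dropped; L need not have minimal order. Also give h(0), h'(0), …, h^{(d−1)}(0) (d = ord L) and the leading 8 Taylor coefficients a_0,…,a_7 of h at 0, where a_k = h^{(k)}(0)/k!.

f: a_k = 1, 1, 3, 5, 11, 21, 43, 85, …
Change of var in L_f (x↦r) gives L₀.
h₀' ⇒ L via d/dx closure of L₀.
L = (8 + 48·x + 288·x^2 + 320·x^3) + (-1 - 14·x - 36·x^2 + 56·x^3 + 160·x^4)·Dx  (order 1).
h: a_k = 2, 16, 0, 256, -640, 4608, -17920, 90112, …
ICs: h(0) = 2.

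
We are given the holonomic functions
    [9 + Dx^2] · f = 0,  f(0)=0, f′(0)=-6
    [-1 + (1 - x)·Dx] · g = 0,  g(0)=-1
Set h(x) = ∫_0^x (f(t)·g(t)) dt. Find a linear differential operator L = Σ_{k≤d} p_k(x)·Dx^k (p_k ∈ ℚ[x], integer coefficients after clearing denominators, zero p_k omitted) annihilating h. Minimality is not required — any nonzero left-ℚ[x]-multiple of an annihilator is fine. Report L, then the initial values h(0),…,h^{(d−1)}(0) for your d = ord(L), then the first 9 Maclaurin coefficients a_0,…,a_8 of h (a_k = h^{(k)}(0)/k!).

L = (-9 + 9·x)·Dx + 2·Dx^2 + (-1 + x)·Dx^3  (order 3).
h: a_k = 0, 0, 3, 2, -3/4, -3/5, 7/40, 3/20, 51/2240, …
ICs: h(0) = 0, h′(0) = 0, h′′(0) = 6.

f: a_k = 0, -6, 0, 9, 0, -81/20, 0, 243/280, 0, …
g: a_k = -1, -1, -1, -1, -1, -1, -1, -1, -1, …
L₀ := L_f ⊗_s L_g (sym. prod.), ord ≤ 2.
Integrate: L := L₀·Dx.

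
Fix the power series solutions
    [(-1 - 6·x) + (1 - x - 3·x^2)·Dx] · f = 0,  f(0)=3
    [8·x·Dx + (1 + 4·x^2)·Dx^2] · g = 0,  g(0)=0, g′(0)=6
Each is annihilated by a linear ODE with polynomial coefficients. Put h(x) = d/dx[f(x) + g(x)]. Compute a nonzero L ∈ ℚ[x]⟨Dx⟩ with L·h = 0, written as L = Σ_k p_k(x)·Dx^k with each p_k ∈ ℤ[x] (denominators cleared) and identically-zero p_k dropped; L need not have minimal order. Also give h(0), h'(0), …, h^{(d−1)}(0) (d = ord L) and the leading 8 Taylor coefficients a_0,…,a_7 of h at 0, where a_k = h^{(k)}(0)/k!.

L = (-32 + 128·x + 1488·x^2 + 2880·x^3 + 8424·x^4 + 2592·x^6) + (25 + 160·x + 214·x^2 + 1188·x^3 + 2628·x^4 + 6264·x^5 + 432·x^6 + 2592·x^7)·Dx + (-4 - 9·x - 54·x^2 + 66·x^3 + x^4 + 444·x^5 + 720·x^6 + 144·x^7 + 432·x^8)·Dx^2  (order 2).
h: a_k = 9, 24, 39, 228, 696, 1746, 4173, 12192, …
ICs: h(0) = 9, h′(0) = 24.

f: a_k = 3, 3, 12, 21, 57, 120, 291, 651, …
g: a_k = 0, 6, 0, -8, 0, 96/5, 0, -384/7, …
h₀=f+g: left-lcm gives L₀, ord ≤ 3.
Differentiate: ansatz ord ≤ ord L₀ ⇒ L.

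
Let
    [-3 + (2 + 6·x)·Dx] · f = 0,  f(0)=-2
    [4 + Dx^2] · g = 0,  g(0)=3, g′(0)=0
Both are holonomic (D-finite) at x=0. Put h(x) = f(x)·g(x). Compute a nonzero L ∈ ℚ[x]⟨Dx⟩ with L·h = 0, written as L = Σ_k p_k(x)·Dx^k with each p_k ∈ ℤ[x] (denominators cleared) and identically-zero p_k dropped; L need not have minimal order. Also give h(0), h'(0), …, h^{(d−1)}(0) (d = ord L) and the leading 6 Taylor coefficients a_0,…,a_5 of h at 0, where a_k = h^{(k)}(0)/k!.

f: a_k = -2, -3, 9/4, -27/8, 405/64, -1701/128, …
g: a_k = 3, 0, -6, 0, 2, 0, …
f·g: L₀ = L_f ⊗_s L_g, ord ≤ 1·2.
L = (43 + 96·x + 144·x^2) + (-12 - 36·x)·Dx + (4 + 24·x + 36·x^2)·Dx^2  (order 2).
h: a_k = -6, -9, 75/4, 63/8, 95/64, -3279/128, …
ICs: h(0) = -6, h′(0) = -9.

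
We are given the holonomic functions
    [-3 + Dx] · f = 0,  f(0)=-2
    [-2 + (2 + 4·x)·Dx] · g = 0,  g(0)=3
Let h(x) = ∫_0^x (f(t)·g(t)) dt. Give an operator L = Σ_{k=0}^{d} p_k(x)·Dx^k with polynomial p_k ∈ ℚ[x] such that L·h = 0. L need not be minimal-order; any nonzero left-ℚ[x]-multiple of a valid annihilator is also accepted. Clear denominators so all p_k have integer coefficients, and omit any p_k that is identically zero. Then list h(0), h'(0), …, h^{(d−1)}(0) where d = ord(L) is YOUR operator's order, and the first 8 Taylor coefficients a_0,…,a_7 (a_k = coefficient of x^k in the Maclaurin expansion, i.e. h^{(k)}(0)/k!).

f: a_k = -2, -6, -9, -9, -27/4, -81/20, -81/40, -243/280, …
g: a_k = 3, 3, -3/2, 3/2, -15/8, 21/8, -63/16, 99/16, …
h₀=f·g: eliminate ⇒ L₀, order ≤ 1·1.
h=∫₀ˣh₀: take L = L₀·Dx.
L = (-4 - 6·x)·Dx + (1 + 2·x)·Dx^2  (order 2).
h: a_k = 0, -6, -12, -14, -12, -39/5, -22/5, -9/5, …
ICs: h(0) = 0, h′(0) = -6.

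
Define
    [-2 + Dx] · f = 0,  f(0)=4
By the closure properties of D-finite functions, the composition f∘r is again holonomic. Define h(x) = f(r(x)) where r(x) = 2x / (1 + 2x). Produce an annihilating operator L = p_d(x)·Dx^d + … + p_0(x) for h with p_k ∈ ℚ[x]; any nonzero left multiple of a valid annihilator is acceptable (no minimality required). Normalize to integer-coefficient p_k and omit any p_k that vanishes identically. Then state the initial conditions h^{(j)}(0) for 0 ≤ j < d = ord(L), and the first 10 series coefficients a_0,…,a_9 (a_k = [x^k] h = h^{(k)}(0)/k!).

L = -4 + (1 + 4·x + 4·x^2)·Dx  (order 1).
h: a_k = 4, 16, 0, -64/3, 128/3, -256/5, 1024/45, 5120/63, -32768/105, 290816/405, …
ICs: h(0) = 4.

f: a_k = 4, 8, 8, 16/3, 8/3, 16/15, 16/45, 32/315, 8/315, 16/2835, …
L₀ from L_f via x↦r, Dx↦r'^{-1}Dx.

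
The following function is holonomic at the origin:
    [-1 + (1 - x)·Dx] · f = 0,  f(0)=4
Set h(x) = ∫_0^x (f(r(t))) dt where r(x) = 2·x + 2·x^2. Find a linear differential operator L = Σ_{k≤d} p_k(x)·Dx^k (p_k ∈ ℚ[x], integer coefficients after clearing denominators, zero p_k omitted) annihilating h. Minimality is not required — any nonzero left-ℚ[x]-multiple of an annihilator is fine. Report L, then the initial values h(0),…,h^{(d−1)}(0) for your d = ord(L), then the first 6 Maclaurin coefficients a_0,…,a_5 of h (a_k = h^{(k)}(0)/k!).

f: a_k = 4, 4, 4, 4, 4, 4, …
Change of var in L_f (x↦r) gives L₀.
h=∫h₀ ⇒ L = L₀·Dx.
L = (2 + 4·x)·Dx + (-1 + 2·x + 2·x^2)·Dx^2  (order 2).
h: a_k = 0, 4, 4, 8, 16, 176/5, …
ICs: h(0) = 0, h′(0) = 4.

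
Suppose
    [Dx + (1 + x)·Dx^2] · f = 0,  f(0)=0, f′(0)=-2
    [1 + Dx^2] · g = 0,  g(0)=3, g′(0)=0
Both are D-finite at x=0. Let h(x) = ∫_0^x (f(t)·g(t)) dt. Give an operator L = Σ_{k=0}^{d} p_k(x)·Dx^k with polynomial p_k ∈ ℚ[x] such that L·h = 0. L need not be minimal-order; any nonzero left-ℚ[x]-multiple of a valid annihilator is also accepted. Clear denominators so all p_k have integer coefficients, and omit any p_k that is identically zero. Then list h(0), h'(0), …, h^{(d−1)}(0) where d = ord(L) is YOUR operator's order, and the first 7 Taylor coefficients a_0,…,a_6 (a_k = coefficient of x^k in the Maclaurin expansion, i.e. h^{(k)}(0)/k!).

f: a_k = 0, -2, 1, -2/3, 1/2, -2/5, 1/3, …
g: a_k = 3, 0, -3/2, 0, 1/8, 0, -1/240, …
f·g: L₀ = L_f ⊗_s L_g, ord ≤ 2·2.
Integrate: L := L₀·Dx.
L = (-3 + 6·x + 19·x^2 + 16·x^3 + 4·x^4)·Dx + (4 + 20·x + 24·x^2 + 8·x^3)·Dx^2 + (20·x + 42·x^2 + 32·x^3 + 8·x^4)·Dx^3 + (4 + 20·x + 24·x^2 + 8·x^3)·Dx^4 + (3 + 14·x + 23·x^2 + 16·x^3 + 4·x^4)·Dx^5  (order 5).
h: a_k = 0, 0, -3, 1, 1/4, 0, -3/40, …
ICs: h(0) = 0, h′(0) = 0, h′′(0) = -6, h′′′(0) = 6, h′′′′(0) = 6.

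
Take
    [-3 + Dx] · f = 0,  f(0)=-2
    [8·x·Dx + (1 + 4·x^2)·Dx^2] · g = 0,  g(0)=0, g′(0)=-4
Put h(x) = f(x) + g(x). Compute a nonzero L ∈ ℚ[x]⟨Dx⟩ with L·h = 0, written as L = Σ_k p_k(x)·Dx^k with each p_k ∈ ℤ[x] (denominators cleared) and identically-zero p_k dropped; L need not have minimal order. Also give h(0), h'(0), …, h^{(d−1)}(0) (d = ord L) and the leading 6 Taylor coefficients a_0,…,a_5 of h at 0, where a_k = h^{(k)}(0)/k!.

f: a_k = -2, -6, -9, -9, -27/4, -81/20, …
g: a_k = 0, -4, 0, 16/3, 0, -64/5, …
h₀=f+g: left-lcm gives L₀, ord ≤ 3.
L = (24 - 72·x - 288·x^2 - 288·x^3)·Dx + (-17 + 24·x^2 - 144·x^4)·Dx^2 + (3 + 8·x + 24·x^2 + 32·x^3 + 48·x^4)·Dx^3  (order 3).
h: a_k = -2, -10, -9, -11/3, -27/4, -337/20, …
ICs: h(0) = -2, h′(0) = -10, h′′(0) = -18.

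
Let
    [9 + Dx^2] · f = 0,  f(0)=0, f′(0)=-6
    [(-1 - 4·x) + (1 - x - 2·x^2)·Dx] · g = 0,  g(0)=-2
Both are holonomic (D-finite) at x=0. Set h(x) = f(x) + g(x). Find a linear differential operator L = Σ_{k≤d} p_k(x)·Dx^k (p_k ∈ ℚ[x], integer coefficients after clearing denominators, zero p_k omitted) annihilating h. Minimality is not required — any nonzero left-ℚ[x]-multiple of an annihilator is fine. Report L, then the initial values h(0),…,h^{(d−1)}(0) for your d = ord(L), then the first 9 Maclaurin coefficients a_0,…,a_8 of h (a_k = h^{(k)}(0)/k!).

f: a_k = 0, -6, 0, 9, 0, -81/20, 0, 243/280, 0, …
g: a_k = -2, -2, -6, -10, -22, -42, -86, -170, -342, …
L₀ := lclm(L_f,L_g); ord L₀ ≤ 2+1.
L = (-117 - 486·x - 135·x^2 - 360·x^3 - 540·x^4 - 432·x^5) + (45 - 63·x - 81·x^2 + 153·x^3 + 18·x^4 - 324·x^5 - 216·x^6)·Dx + (-13 - 54·x - 15·x^2 - 40·x^3 - 60·x^4 - 48·x^5)·Dx^2 + (5 - 7·x - 9·x^2 + 17·x^3 + 2·x^4 - 36·x^5 - 24·x^6)·Dx^3  (order 3).
h: a_k = -2, -8, -6, -1, -22, -921/20, -86, -47357/280, -342, …
ICs: h(0) = -2, h′(0) = -8, h′′(0) = -12.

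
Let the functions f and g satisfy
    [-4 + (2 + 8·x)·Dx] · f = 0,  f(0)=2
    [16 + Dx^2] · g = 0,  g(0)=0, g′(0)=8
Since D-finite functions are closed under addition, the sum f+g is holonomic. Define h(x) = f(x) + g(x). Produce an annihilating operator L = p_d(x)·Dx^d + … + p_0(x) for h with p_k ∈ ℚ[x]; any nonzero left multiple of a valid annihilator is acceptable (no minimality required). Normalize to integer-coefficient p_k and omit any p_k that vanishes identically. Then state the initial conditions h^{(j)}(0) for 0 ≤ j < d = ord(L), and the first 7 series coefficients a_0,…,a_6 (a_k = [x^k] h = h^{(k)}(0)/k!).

L = (-224 - 1024·x - 2048·x^2) + (48 + 704·x + 3072·x^2 + 4096·x^3)·Dx + (-14 - 64·x - 128·x^2)·Dx^2 + (3 + 44·x + 192·x^2 + 256·x^3)·Dx^3  (order 3).
h: a_k = 2, 12, -4, -40/3, -20, 1096/15, -168, …
ICs: h(0) = 2, h′(0) = 12, h′′(0) = -8.

f: a_k = 2, 4, -4, 8, -20, 56, -168, …
g: a_k = 0, 8, 0, -64/3, 0, 256/15, 0, …
Sum ⇒ L₀ = lclm(L_f,L_g) in ℚ(x)⟨Dx⟩.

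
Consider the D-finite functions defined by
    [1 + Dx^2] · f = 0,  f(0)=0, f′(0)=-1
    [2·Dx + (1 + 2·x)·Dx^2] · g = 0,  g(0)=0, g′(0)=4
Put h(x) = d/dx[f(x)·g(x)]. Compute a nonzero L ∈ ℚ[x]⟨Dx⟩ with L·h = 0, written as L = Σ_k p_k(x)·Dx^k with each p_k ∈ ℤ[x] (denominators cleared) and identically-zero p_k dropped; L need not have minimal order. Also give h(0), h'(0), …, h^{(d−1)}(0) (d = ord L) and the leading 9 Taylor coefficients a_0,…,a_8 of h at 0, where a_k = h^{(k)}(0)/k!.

f: a_k = 0, -1, 0, 1/6, 0, -1/120, 0, 1/5040, 0, …
g: a_k = 0, 4, -4, 16/3, -8, 64/5, -64/3, 256/7, -64, …
f·g: L₀ = L_f ⊗_s L_g, ord ≤ 2·2.
Differentiate: ansatz ord ≤ ord L₀ ⇒ L.
L = (-52 - 31·x - 87·x^2 - 96·x^3 - 8·x^4 + 48·x^5 + 16·x^6) + (-33 - 98·x - 80·x^2 + 80·x^4 + 32·x^5)·Dx + (-55 - 46·x - 110·x^2 - 96·x^3 + 32·x^4 + 96·x^5 + 32·x^6)·Dx^2 + (-33 - 98·x - 80·x^2 + 80·x^4 + 32·x^5)·Dx^3 + (-3 - 15·x - 23·x^2 + 40·x^4 + 48·x^5 + 16·x^6)·Dx^4  (order 4).
h: a_k = 0, -8, 12, -56/3, 110/3, -215/3, 4207/30, -86894/315, 76243/140, …
ICs: h(0) = 0, h′(0) = -8, h′′(0) = 24, h′′′(0) = -112.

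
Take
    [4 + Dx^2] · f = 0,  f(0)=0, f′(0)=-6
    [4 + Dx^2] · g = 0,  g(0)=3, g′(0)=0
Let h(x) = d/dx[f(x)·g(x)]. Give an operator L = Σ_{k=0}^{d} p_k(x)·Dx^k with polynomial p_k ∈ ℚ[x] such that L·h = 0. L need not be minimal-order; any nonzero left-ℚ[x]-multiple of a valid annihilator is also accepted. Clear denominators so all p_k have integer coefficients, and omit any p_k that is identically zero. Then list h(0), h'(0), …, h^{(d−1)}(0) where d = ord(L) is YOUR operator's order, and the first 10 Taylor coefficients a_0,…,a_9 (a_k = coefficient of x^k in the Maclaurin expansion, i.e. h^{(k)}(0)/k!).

L = 16 + Dx^2  (order 2).
h: a_k = -18, 0, 144, 0, -192, 0, 512/5, 0, -1024/35, 0, …
ICs: h(0) = -18, h′(0) = 0.

f: a_k = 0, -6, 0, 4, 0, -4/5, 0, 8/105, 0, -4/945, …
g: a_k = 3, 0, -6, 0, 2, 0, -4/15, 0, 2/105, 0, …
Sym-product of L_f,L_g gives L₀ (≤ ord 4).
Differentiate: ansatz ord ≤ ord L₀ ⇒ L.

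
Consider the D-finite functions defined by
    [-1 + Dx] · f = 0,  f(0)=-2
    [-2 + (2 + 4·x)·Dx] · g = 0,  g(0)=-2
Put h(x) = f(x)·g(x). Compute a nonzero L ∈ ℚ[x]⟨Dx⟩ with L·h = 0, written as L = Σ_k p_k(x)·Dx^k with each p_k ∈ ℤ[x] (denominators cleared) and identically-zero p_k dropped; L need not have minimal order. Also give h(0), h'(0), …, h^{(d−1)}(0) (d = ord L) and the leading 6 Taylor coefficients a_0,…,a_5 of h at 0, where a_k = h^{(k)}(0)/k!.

f: a_k = -2, -2, -1, -1/3, -1/12, -1/60, …
g: a_k = -2, -2, 1, -1, 5/4, -7/4, …
Product ⇒ symmetric product L₀, ord ≤ 1.
L = (-2 - 2·x) + (1 + 2·x)·Dx  (order 1).
h: a_k = 4, 8, 4, 8/3, -2/3, 28/15, …
ICs: h(0) = 4.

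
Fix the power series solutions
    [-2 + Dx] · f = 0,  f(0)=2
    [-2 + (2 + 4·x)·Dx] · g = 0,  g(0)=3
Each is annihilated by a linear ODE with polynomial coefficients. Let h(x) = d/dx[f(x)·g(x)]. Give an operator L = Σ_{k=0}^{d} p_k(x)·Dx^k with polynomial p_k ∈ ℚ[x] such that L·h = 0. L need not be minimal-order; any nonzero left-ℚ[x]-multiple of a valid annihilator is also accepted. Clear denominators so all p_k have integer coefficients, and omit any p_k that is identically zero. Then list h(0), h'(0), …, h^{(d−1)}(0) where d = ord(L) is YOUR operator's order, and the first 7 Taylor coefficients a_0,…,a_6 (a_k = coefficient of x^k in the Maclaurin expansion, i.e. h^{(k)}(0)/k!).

L = (7 + 24·x + 16·x^2) + (-3 - 10·x - 8·x^2)·Dx  (order 1).
h: a_k = 18, 42, 51, 33, 107/4, -89/20, 1123/40, …
ICs: h(0) = 18.

f: a_k = 2, 4, 4, 8/3, 4/3, 8/15, 8/45, …
g: a_k = 3, 3, -3/2, 3/2, -15/8, 21/8, -63/16, …
Product ⇒ symmetric product L₀, ord ≤ 1.
h₀' ⇒ L via d/dx closure of L₀.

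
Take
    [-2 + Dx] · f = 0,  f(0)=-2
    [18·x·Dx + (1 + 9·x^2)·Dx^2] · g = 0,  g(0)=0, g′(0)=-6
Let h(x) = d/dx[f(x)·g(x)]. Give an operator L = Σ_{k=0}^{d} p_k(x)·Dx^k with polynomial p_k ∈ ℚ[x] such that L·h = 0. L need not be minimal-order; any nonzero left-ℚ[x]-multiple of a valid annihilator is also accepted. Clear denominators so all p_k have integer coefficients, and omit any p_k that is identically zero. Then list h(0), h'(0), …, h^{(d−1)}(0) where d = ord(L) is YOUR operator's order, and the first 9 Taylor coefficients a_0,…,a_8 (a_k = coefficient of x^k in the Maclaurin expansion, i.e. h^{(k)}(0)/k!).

f: a_k = -2, -4, -4, -8/3, -4/3, -8/15, -8/45, -16/315, -4/315, …
g: a_k = 0, -6, 0, 18, 0, -486/5, 0, 4374/7, 0, …
Product ⇒ symmetric product L₀, ord ≤ 2.
Differentiate: ansatz ord ≤ ord L₀ ⇒ L.
L = (-14 - 72·x + 558·x^2 - 648·x^3 + 324·x^4) + (5 + 54·x - 315·x^2 + 486·x^3 - 324·x^4)·Dx + (1 - 9·x + 18·x^2 - 81·x^3 + 81·x^4)·Dx^2  (order 2).
h: a_k = 12, 48, -36, -224, 652, 2064, -92804/15, -377920/21, 401628/7, …
ICs: h(0) = 12, h′(0) = 48.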